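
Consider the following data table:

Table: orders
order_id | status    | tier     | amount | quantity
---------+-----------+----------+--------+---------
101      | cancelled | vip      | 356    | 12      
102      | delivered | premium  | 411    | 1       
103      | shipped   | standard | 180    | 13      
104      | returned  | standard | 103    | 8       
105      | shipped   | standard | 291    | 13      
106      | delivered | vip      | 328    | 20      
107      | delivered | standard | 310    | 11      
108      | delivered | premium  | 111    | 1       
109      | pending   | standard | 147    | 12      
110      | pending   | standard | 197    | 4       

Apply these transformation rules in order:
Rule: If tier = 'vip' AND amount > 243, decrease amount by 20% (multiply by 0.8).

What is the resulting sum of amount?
2297.2

Step 1: Find records where tier = 'vip' AND amount > 243
Step 2: 2 records match, summing to 684
Step 3: After multiplier: 684 × 0.8 = 547.2
Step 4: Unaffected records sum: 1750
Step 5: Final sum = 547.2 + 1750 = 2297.2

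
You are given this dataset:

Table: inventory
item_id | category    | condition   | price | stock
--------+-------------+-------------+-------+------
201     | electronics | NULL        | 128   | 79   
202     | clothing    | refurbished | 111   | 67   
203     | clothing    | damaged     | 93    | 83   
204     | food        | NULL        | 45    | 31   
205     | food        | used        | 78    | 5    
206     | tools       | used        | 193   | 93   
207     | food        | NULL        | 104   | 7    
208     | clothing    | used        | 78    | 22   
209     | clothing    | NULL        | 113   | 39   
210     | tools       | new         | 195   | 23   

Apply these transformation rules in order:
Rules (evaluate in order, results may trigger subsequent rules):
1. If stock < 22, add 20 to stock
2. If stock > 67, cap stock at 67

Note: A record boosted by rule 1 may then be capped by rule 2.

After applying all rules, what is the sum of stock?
435

Step 1: Apply rule 1 to records with stock < 22
  - 2 records get bonus of 20
  - Of these, 0 records then exceed 67 and get capped
Step 2: Apply rule 2 to records with stock > 67
  - 3 records (original) are capped
Step 3: Calculate final sum = 435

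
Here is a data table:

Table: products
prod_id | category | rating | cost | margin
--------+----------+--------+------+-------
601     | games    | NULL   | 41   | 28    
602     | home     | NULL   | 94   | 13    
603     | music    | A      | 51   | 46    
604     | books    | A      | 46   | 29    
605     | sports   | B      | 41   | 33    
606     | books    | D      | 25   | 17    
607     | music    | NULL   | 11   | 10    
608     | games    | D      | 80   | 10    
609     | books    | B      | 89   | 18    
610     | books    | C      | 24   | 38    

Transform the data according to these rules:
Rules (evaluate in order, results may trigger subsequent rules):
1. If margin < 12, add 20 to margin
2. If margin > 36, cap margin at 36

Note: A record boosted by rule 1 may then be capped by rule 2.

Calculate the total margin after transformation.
270

Step 1: Apply rule 1 to records with margin < 12
  - 2 records get bonus of 20
  - Of these, 0 records then exceed 36 and get capped
Step 2: Apply rule 2 to records with margin > 36
  - 2 records (original) are capped
Step 3: Calculate final sum = 270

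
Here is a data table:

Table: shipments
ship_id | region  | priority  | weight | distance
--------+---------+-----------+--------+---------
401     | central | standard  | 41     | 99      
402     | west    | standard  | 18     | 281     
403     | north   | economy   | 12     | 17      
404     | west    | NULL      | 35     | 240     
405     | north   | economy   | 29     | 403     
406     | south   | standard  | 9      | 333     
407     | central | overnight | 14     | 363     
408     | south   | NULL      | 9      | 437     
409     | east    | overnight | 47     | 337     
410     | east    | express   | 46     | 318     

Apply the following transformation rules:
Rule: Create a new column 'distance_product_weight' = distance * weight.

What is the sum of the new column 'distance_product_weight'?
71887

Step 1: For each record, compute distance * weight
Example calculations:
  99 * 41 = 4059
  281 * 18 = 5058
  17 * 12 = 204
  ...
Step 2: Sum all derived values
Step 3: Total = 71887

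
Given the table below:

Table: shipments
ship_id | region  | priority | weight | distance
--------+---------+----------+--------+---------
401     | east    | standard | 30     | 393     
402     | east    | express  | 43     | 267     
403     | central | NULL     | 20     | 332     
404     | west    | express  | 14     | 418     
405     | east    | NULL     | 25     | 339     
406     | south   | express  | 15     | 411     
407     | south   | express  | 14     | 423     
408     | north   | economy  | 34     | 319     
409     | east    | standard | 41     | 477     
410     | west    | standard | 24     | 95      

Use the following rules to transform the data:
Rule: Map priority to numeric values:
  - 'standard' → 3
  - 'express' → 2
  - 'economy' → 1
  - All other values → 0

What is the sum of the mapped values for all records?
18

Step 1: Apply mapping to each record
Step 2: Count by status:
  'standard': 3 records × 3 = 9
  'express': 4 records × 2 = 8
  'economy': 1 records × 1 = 1
Step 3: Sum all mapped values = 18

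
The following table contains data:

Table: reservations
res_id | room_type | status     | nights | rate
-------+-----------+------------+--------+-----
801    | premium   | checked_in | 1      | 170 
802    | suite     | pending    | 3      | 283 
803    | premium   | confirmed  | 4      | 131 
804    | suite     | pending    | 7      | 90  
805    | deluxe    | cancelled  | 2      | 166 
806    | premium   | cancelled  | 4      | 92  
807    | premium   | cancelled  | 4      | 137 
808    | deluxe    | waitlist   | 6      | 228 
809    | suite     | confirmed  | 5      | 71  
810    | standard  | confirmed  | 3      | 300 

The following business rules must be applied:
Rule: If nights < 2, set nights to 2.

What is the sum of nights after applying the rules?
40

Step 1: 1 records have nights < 2
Step 2: These records originally summed to 1
Step 3: After setting to minimum: 1 × 2 = 2
Step 4: Unaffected records sum: 38
Step 5: Final sum = 2 + 38 = 40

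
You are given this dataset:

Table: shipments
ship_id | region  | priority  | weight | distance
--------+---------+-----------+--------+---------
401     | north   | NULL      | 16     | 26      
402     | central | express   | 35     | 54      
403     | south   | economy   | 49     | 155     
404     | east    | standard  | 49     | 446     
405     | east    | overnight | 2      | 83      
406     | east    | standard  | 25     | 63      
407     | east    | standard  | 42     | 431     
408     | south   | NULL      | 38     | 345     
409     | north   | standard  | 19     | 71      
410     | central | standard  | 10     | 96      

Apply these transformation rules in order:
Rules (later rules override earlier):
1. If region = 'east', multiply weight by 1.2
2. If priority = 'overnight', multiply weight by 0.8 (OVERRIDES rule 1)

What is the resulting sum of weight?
307.8

Step 1: Rule 2 takes priority for records with priority = 'overnight'
  - 1 records: 2 × 0.8 = 1.6
Step 2: Rule 1 applies to remaining records with region = 'east'
  - 3 records: 116 × 1.2 = 139.2
Step 3: Other records unchanged: 167
Step 4: Final sum = 1.6 + 139.2 + 167 = 307.8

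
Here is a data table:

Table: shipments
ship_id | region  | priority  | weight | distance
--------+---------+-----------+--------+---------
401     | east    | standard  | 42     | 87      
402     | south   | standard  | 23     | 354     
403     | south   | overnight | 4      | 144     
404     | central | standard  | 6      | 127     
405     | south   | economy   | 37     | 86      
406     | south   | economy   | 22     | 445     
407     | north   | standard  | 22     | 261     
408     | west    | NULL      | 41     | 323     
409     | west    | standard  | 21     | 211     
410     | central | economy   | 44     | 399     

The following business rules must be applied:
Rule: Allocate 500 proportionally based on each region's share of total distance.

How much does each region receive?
central: 107.92, east: 17.85, north: 53.55, south: 211.12, west: 109.56

Step 1: Calculate total distance = 2437
Step 2: Calculate each region's proportion:
  central: 526/2437 = 21.58% → 107.92
  east: 87/2437 = 3.57% → 17.85
  north: 261/2437 = 10.71% → 53.55
  south: 1029/2437 = 42.22% → 211.12
  west: 534/2437 = 21.91% → 109.56
Step 3: Verify: sum of allocations ≈ 500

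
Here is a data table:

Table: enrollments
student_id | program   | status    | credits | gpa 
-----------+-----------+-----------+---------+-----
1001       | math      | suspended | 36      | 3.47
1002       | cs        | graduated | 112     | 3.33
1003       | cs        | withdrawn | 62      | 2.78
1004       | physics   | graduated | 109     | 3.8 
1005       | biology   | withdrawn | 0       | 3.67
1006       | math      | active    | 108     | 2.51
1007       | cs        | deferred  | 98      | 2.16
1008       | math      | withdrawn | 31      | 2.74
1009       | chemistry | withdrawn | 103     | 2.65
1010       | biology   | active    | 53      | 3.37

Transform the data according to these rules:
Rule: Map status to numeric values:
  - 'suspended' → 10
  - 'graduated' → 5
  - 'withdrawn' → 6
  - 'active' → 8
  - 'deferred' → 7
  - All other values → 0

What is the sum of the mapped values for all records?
67

Step 1: Apply mapping to each record
Step 2: Count by status:
  'suspended': 1 records × 10 = 10
  'graduated': 2 records × 5 = 10
  'withdrawn': 4 records × 6 = 24
  'active': 2 records × 8 = 16
  'deferred': 1 records × 7 = 7
Step 3: Sum all mapped values = 67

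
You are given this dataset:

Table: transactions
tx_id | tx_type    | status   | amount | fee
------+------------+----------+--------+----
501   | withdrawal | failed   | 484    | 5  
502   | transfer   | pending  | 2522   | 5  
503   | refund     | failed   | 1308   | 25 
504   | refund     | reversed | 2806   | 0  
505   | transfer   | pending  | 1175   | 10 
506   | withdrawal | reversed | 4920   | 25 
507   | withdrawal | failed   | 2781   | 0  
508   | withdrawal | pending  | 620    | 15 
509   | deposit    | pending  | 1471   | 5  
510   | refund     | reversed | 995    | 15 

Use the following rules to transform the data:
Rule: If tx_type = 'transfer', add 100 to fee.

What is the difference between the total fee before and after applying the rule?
200

Step 1: Original sum of fee = 105
Step 2: 2 records have tx_type = 'transfer'
Step 3: Each affected record changes by 100
Step 4: Total change = 2 × 100 = 200
Step 5: New sum = 105 + 200 = 305
Step 6: Difference = |305 - 105| = 200
        (Sum increased by 200)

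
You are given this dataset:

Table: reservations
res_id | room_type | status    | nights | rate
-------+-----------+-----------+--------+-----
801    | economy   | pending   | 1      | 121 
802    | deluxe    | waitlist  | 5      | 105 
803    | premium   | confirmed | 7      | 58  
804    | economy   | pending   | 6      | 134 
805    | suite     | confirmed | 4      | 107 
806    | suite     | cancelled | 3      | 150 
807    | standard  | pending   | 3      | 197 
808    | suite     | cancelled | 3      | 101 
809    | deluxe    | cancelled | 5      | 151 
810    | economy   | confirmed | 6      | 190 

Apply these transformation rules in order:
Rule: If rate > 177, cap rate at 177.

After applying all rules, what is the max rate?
177

Step 1: Original maximum rate = 197
Step 2: Apply cap at 177
Step 3: 2 records had rate > 177 and were capped
Step 4: Maximum after transformation = 177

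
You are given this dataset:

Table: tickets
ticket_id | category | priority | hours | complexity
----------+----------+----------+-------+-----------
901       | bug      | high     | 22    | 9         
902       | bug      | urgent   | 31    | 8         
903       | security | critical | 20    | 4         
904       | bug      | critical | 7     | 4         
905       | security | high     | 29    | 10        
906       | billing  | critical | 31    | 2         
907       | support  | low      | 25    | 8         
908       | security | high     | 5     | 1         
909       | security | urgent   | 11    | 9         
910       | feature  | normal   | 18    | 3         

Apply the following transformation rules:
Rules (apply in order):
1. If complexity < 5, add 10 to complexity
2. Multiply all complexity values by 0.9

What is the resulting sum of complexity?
97.2

Step 1: Apply Rule 1 - Add 10 to records with complexity < 5
  - 5 records affected: 14 + (5 × 10) = 64
  - Unaffected records: 44
  - Sum after Rule 1: 108
Step 2: Apply Rule 2 - Multiply all by 0.9
  - 108 × 0.9 = 97.2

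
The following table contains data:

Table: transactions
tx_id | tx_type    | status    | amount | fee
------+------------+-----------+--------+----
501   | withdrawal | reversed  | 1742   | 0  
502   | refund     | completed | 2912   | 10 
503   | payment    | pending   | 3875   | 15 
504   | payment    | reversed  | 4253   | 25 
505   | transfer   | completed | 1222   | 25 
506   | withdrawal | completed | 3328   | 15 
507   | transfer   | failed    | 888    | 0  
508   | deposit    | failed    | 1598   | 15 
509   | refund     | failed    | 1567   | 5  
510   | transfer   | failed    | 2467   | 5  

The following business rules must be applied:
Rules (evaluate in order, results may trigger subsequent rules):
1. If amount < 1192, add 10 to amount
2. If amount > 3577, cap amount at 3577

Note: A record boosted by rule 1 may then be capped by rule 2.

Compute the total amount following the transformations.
22888

Step 1: Apply rule 1 to records with amount < 1192
  - 1 records get bonus of 10
  - Of these, 0 records then exceed 3577 and get capped
Step 2: Apply rule 2 to records with amount > 3577
  - 2 records (original) are capped
Step 3: Calculate final sum = 22888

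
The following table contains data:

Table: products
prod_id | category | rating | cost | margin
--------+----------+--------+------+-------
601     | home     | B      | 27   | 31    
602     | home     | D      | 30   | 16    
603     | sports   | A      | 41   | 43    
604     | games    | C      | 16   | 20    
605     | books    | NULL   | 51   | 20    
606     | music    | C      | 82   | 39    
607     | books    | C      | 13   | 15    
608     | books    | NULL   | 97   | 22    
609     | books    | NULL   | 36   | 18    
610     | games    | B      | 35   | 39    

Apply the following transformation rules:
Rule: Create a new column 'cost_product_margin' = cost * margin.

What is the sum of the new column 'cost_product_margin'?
11960

Step 1: For each record, compute cost * margin
Example calculations:
  27 * 31 = 837
  30 * 16 = 480
  41 * 43 = 1763
  ...
Step 2: Sum all derived values
Step 3: Total = 11960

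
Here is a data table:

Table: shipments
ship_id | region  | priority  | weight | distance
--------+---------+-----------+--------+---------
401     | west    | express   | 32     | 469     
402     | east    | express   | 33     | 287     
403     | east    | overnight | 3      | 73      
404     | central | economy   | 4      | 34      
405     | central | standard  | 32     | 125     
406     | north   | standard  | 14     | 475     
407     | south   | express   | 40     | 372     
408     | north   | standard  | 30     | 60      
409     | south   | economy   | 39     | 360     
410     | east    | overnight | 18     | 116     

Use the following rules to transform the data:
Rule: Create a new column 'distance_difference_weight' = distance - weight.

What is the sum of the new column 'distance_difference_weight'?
2126

Step 1: For each record, compute distance - weight
Example calculations:
  469 - 32 = 437
  287 - 33 = 254
  73 - 3 = 70
  ...
Step 2: Sum all derived values
Step 3: Total = 2126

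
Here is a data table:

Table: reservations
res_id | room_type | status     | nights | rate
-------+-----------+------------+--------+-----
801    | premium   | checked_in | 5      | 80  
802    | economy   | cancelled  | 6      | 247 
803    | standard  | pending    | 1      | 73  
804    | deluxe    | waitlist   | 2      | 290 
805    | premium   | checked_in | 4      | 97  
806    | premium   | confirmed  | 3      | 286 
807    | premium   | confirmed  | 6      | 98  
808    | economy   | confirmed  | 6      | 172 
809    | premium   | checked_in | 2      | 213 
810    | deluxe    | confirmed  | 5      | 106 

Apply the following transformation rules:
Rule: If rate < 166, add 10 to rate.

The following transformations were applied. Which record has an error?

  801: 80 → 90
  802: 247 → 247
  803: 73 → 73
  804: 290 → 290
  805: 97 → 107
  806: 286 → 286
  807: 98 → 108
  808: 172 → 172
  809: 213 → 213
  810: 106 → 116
Record 803 has an error. The correct transformed value should be 83, not 73.

Step 1: Check each record against the rule
Step 2: Record 803 has rate = 73
Step 3: Since 73 < 166, the bonus should have been applied
Step 4: Correct value = 83, but claimed value = 73
Conclusion: Record 803 has the error.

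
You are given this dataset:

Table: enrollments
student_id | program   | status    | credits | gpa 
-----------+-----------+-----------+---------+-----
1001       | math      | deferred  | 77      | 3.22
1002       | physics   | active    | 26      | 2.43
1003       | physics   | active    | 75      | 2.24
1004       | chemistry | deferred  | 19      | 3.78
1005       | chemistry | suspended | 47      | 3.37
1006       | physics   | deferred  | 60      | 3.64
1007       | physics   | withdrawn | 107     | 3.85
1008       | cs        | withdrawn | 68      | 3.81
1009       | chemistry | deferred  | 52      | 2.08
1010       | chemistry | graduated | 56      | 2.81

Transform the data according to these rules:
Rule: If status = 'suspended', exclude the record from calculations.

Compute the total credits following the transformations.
540

Step 1: Identify records where status = 'suspended'
Step 2: The excluded records sum to 47
Step 3: Original total credits = 587
Step 4: Remaining total = 587 - 47 = 540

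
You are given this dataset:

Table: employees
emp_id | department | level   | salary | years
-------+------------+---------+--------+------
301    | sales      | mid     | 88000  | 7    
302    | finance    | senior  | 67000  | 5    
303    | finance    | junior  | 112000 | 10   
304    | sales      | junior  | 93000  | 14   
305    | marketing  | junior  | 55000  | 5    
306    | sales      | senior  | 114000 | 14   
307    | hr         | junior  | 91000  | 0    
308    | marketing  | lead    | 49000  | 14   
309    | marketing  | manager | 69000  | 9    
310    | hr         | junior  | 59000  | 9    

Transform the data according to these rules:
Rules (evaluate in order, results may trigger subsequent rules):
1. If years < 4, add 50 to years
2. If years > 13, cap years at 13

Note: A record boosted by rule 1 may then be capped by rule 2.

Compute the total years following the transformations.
97

Step 1: Apply rule 1 to records with years < 4
  - 1 records get bonus of 50
  - Of these, 1 records then exceed 13 and get capped
Step 2: Apply rule 2 to records with years > 13
  - 3 records (original) are capped
Step 3: Calculate final sum = 97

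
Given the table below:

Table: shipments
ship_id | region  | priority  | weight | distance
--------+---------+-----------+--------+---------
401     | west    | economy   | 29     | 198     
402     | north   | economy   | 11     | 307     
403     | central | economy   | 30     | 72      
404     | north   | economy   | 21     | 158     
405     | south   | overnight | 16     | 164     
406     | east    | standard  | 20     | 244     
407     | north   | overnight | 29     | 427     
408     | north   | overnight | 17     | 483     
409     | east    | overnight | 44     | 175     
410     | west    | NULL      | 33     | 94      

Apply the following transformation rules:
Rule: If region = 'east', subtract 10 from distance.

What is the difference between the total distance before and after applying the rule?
20

Step 1: Original sum of distance = 2322
Step 2: 2 records have region = 'east'
Step 3: Each affected record changes by -10
Step 4: Total change = 2 × -10 = -20
Step 5: New sum = 2322 + -20 = 2302
Step 6: Difference = |2302 - 2322| = 20
        (Sum decreased by 20)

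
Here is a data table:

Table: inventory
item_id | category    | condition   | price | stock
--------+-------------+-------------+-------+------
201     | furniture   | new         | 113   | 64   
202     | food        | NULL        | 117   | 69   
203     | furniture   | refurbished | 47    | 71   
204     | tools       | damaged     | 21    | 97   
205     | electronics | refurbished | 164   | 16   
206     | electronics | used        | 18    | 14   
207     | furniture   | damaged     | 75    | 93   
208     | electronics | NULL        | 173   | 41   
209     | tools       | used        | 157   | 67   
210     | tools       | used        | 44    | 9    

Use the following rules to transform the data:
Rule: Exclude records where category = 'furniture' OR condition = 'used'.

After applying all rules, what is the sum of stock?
223

Step 1: Find records where category = 'furniture' OR condition = 'used'
Step 2: 6 records match, summing to 318
Step 3: Original sum: 541
Step 4: Remaining sum = 541 - 318 = 223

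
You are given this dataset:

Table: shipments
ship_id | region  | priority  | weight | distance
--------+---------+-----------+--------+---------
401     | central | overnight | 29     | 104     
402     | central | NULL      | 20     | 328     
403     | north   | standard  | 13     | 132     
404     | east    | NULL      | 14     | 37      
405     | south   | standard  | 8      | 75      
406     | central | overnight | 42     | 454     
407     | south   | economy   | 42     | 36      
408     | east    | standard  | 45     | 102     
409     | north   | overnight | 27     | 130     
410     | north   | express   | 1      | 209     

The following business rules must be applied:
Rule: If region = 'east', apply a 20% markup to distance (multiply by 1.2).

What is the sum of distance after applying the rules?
1634.8

Step 1: Records with region = 'east' have total distance = 139
Step 2: Apply multiplier: 139 × 1.2 = 166.8
Step 3: Other records total: 1468
Step 4: Final sum = 166.8 + 1468 = 1634.8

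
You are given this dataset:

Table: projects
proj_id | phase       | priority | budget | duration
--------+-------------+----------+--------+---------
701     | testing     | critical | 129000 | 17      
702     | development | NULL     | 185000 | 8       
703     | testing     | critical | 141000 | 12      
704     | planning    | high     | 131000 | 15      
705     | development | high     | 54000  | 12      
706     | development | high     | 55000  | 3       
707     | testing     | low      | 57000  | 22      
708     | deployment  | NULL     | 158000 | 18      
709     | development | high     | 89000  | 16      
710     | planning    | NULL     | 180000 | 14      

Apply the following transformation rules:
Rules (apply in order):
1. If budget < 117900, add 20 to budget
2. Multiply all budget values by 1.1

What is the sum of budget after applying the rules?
1296988.0

Step 1: Apply Rule 1 - Add 20 to records with budget < 117900
  - 4 records affected: 255000 + (4 × 20) = 255080
  - Unaffected records: 924000
  - Sum after Rule 1: 1179080
Step 2: Apply Rule 2 - Multiply all by 1.1
  - 1179080 × 1.1 = 1296988.0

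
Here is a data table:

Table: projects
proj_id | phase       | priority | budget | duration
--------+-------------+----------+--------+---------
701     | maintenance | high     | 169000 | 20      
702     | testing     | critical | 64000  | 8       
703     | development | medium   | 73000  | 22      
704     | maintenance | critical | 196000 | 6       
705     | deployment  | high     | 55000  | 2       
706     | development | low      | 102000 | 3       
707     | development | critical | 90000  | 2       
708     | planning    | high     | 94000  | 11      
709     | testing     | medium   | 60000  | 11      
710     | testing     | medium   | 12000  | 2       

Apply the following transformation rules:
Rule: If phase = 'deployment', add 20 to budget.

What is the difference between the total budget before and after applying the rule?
20

Step 1: Original sum of budget = 915000
Step 2: 1 records have phase = 'deployment'
Step 3: Each affected record changes by 20
Step 4: Total change = 1 × 20 = 20
Step 5: New sum = 915000 + 20 = 915020
Step 6: Difference = |915020 - 915000| = 20
        (Sum increased by 20)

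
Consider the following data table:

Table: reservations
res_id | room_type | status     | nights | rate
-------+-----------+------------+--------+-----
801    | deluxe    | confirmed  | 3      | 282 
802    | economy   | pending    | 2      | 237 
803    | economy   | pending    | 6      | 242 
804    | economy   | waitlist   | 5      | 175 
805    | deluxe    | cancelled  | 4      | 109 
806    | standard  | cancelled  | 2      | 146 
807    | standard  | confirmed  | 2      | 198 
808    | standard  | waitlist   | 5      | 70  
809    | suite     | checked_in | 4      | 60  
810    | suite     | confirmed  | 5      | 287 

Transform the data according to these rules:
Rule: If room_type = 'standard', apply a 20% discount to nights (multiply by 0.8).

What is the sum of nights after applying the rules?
36.2

Step 1: Records with room_type = 'standard' have total nights = 9
Step 2: Apply multiplier: 9 × 0.8 = 7.2
Step 3: Other records total: 29
Step 4: Final sum = 7.2 + 29 = 36.2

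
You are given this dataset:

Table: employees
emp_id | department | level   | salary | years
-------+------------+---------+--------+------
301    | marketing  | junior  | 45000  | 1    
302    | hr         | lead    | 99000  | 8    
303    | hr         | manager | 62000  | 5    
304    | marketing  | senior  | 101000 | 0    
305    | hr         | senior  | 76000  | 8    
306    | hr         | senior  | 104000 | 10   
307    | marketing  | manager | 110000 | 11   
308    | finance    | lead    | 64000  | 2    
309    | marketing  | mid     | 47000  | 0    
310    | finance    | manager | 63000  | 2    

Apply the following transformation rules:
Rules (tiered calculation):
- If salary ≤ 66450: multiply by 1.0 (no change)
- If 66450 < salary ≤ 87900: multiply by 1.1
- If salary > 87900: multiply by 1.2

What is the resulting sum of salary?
861400.0

Step 1: Tier 1 (salary ≤ 66450): 5 records, sum = 281000 × 1.0 = 281000.0
Step 2: Tier 2 (66450 < salary ≤ 87900): 1 records, sum = 76000 × 1.1 = 83600.0
Step 3: Tier 3 (salary > 87900): 4 records, sum = 414000 × 1.2 = 496800.0
Step 4: Final sum = 281000.0 + 83600.0 + 496800.0 = 861400.0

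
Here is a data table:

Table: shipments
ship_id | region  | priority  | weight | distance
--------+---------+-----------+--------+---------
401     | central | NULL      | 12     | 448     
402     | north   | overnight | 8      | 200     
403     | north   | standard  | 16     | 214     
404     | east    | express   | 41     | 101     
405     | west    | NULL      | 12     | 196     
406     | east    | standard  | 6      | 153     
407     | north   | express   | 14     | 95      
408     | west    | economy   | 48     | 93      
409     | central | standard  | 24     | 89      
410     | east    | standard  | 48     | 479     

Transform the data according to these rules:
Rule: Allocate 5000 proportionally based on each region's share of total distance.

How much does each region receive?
central: 1298.36, east: 1772.24, north: 1230.66, west: 698.74

Step 1: Calculate total distance = 2068
Step 2: Calculate each region's proportion:
  central: 537/2068 = 25.97% → 1298.36
  east: 733/2068 = 35.44% → 1772.24
  north: 509/2068 = 24.61% → 1230.66
  west: 289/2068 = 13.97% → 698.74
Step 3: Verify: sum of allocations ≈ 5000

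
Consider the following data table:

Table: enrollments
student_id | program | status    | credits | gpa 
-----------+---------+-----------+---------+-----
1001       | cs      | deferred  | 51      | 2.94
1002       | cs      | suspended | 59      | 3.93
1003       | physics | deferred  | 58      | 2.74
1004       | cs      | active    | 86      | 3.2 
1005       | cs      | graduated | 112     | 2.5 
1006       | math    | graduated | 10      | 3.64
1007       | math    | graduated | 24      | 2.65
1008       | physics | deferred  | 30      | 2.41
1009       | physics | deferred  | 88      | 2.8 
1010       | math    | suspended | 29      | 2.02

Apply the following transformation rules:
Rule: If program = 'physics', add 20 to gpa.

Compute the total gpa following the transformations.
88.83

Step 1: Count records where program = 'physics': 3
Step 2: Total bonus added: 3 × 20 = 60
Step 3: Original sum of gpa: 28.83
Step 4: Final sum = 28.83 + 60 = 88.83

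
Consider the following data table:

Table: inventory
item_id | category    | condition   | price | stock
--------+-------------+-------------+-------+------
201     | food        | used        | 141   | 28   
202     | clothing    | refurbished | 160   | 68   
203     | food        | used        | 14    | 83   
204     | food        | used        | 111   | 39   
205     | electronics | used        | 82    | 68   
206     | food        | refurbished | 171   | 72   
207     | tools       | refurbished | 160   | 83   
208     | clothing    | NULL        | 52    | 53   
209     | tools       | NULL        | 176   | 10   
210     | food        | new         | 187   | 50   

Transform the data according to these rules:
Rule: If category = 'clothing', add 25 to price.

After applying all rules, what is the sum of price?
1304

Step 1: Count records where category = 'clothing': 2
Step 2: Total bonus added: 2 × 25 = 50
Step 3: Original sum of price: 1254
Step 4: Final sum = 1254 + 50 = 1304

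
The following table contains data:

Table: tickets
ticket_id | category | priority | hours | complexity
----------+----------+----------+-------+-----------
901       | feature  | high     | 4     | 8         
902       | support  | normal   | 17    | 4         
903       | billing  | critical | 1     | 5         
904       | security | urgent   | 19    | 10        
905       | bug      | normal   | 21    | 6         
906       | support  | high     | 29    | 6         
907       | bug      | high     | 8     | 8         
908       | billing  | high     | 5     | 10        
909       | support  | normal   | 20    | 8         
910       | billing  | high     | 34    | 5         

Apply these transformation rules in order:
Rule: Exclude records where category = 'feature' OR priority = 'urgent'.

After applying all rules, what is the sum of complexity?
52

Step 1: Find records where category = 'feature' OR priority = 'urgent'
Step 2: 2 records match, summing to 18
Step 3: Original sum: 70
Step 4: Remaining sum = 70 - 18 = 52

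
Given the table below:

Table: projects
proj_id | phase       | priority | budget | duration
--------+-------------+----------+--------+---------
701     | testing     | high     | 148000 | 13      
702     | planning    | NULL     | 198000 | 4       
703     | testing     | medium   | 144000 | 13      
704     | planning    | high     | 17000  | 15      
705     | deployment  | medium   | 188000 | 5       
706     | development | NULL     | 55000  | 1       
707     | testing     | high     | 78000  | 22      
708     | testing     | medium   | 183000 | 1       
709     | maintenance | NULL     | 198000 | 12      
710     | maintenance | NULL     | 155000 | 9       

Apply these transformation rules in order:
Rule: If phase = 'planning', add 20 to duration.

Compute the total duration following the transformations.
135

Step 1: Count records where phase = 'planning': 2
Step 2: Total bonus added: 2 × 20 = 40
Step 3: Original sum of duration: 95
Step 4: Final sum = 95 + 40 = 135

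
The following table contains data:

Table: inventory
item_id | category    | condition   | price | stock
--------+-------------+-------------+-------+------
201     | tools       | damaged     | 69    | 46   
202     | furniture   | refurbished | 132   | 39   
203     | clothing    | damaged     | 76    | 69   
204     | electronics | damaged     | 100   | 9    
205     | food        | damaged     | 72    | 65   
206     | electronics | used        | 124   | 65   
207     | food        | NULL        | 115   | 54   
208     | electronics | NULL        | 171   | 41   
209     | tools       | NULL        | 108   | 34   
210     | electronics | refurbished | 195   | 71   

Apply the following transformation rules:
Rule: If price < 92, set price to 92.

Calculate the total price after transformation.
1221

Step 1: 3 records have price < 92
Step 2: These records originally summed to 217
Step 3: After setting to minimum: 3 × 92 = 276
Step 4: Unaffected records sum: 945
Step 5: Final sum = 276 + 945 = 1221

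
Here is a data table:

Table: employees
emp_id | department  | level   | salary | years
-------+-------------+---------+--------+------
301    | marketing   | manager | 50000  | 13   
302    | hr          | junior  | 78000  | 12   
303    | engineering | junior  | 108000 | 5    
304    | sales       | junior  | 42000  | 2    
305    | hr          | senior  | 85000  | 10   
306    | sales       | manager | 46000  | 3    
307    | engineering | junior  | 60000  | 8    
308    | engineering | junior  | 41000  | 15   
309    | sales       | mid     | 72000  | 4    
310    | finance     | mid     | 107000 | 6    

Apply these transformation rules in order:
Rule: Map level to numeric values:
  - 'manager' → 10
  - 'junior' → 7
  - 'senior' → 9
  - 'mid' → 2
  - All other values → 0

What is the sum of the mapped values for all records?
68

Step 1: Apply mapping to each record
Step 2: Count by status:
  'manager': 2 records × 10 = 20
  'junior': 5 records × 7 = 35
  'senior': 1 records × 9 = 9
  'mid': 2 records × 2 = 4
Step 3: Sum all mapped values = 68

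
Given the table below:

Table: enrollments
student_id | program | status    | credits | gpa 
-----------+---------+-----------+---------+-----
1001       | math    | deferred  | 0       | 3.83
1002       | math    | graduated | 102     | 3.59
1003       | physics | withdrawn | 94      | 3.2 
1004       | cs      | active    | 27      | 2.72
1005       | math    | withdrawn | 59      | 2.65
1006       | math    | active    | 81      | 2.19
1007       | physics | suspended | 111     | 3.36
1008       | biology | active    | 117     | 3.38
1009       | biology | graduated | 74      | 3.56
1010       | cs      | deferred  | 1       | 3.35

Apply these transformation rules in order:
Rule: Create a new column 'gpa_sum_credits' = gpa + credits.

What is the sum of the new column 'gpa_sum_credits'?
697.83

Step 1: For each record, compute gpa + credits
Example calculations:
  3.83 + 0 = 3.83
  3.59 + 102 = 105.59
  3.2 + 94 = 97.2
  ...
Step 2: Sum all derived values
Step 3: Total = 697.83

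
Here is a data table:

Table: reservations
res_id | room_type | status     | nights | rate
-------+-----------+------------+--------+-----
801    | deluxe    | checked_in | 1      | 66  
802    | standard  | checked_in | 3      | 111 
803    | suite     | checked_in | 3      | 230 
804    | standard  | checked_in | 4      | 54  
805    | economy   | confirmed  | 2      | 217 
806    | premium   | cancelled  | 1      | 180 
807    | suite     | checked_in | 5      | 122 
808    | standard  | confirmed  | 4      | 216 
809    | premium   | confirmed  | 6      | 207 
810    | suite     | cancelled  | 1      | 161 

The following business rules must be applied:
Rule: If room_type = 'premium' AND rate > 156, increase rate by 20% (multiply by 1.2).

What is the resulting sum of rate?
1641.4

Step 1: Find records where room_type = 'premium' AND rate > 156
Step 2: 2 records match, summing to 387
Step 3: After multiplier: 387 × 1.2 = 464.4
Step 4: Unaffected records sum: 1177
Step 5: Final sum = 464.4 + 1177 = 1641.4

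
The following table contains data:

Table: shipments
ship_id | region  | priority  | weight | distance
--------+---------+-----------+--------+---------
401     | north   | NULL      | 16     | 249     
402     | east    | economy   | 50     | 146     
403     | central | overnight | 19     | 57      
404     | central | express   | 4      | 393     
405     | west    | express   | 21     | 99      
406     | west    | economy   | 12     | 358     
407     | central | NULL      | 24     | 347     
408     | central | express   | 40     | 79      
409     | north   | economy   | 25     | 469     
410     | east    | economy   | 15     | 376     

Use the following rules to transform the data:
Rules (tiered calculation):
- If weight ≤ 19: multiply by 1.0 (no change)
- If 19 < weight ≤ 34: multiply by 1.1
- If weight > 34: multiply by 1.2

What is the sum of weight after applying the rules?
251.0

Step 1: Tier 1 (weight ≤ 19): 5 records, sum = 66 × 1.0 = 66.0
Step 2: Tier 2 (19 < weight ≤ 34): 3 records, sum = 70 × 1.1 = 77.0
Step 3: Tier 3 (weight > 34): 2 records, sum = 90 × 1.2 = 108.0
Step 4: Final sum = 66.0 + 77.0 + 108.0 = 251.0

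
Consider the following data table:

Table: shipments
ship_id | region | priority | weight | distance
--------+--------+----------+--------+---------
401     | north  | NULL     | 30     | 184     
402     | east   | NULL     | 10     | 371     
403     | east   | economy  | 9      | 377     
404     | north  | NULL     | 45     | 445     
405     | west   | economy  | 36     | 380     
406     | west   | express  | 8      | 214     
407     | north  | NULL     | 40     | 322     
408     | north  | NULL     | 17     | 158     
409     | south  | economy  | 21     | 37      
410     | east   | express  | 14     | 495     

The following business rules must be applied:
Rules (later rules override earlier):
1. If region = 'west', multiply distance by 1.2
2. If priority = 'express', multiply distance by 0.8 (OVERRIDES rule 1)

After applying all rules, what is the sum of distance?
2917.2

Step 1: Rule 2 takes priority for records with priority = 'express'
  - 2 records: 709 × 0.8 = 567.2
Step 2: Rule 1 applies to remaining records with region = 'west'
  - 1 records: 380 × 1.2 = 456.0
Step 3: Other records unchanged: 1894
Step 4: Final sum = 567.2 + 456.0 + 1894 = 2917.2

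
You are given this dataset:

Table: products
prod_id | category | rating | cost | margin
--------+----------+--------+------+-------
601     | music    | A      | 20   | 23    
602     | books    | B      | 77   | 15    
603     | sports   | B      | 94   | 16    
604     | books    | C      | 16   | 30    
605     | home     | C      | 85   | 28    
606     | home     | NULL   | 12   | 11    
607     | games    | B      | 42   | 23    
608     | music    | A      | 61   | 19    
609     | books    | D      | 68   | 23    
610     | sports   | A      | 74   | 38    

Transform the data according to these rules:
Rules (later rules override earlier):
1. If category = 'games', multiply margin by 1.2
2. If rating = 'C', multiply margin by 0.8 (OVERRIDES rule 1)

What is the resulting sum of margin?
219.0

Step 1: Rule 2 takes priority for records with rating = 'C'
  - 2 records: 58 × 0.8 = 46.4
Step 2: Rule 1 applies to remaining records with category = 'games'
  - 1 records: 23 × 1.2 = 27.6
Step 3: Other records unchanged: 145
Step 4: Final sum = 46.4 + 27.6 + 145 = 219.0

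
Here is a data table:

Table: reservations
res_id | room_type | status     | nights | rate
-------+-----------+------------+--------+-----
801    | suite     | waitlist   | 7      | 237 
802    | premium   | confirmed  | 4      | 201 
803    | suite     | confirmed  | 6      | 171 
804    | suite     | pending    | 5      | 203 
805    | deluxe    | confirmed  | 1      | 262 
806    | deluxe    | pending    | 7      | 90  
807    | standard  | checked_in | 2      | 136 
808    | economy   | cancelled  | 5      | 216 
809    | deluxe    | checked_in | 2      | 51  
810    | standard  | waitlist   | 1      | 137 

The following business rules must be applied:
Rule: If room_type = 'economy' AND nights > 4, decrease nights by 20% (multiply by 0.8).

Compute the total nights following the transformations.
39.0

Step 1: Find records where room_type = 'economy' AND nights > 4
Step 2: 1 records match, summing to 5
Step 3: After multiplier: 5 × 0.8 = 4.0
Step 4: Unaffected records sum: 35
Step 5: Final sum = 4.0 + 35 = 39.0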